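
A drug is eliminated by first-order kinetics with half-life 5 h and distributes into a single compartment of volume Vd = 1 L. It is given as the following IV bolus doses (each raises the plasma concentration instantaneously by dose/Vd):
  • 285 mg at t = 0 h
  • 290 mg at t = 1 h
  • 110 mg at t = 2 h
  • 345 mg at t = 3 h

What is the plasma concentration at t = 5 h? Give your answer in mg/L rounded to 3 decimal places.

k = ln 2 / 5 = 0.13863 per h
Dose 1 (285 mg at t=0 h): 285·exp(−0.13863·5) = 142.500 mg/L
Dose 2 (290 mg at t=1 h): 290·exp(−0.13863·4) = 166.561 mg/L
Dose 3 (110 mg at t=2 h): 110·exp(−0.13863·3) = 72.573 mg/L
Dose 4 (345 mg at t=3 h): 345·exp(−0.13863·2) = 261.461 mg/L
C(5) = 142.500 + 166.561 + 72.573 + 261.461 = 643.095 mg/L

643.095 mg/L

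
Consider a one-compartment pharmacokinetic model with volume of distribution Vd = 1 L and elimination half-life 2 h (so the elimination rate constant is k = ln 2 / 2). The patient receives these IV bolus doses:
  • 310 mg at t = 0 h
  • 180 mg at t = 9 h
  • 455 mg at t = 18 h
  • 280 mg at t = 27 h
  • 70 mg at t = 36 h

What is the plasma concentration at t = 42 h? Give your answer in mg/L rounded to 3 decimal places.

10.410 mg/L

k = ln 2 / 2 = 0.34657 per h
Dose 1 (310 mg at t=0 h): 310·exp(−0.34657·42) = 0.000 mg/L
Dose 2 (180 mg at t=9 h): 180·exp(−0.34657·33) = 0.002 mg/L
Dose 3 (455 mg at t=18 h): 455·exp(−0.34657·24) = 0.111 mg/L
Dose 4 (280 mg at t=27 h): 280·exp(−0.34657·15) = 1.547 mg/L
Dose 5 (70 mg at t=36 h): 70·exp(−0.34657·6) = 8.750 mg/L
C(42) = 0.000 + 0.002 + 0.111 + 1.547 + 8.750 = 10.410 mg/L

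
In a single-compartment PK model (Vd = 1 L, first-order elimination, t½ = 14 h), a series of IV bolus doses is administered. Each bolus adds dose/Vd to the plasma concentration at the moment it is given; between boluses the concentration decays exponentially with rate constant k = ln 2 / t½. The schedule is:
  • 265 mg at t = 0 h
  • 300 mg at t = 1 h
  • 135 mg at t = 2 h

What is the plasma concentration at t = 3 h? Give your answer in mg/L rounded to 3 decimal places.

k = ln 2 / 14 = 0.04951 per h
Dose 1 (265 mg at t=0 h): 265·exp(−0.04951·3) = 228.423 mg/L
Dose 2 (300 mg at t=1 h): 300·exp(−0.04951·2) = 271.717 mg/L
Dose 3 (135 mg at t=2 h): 135·exp(−0.04951·1) = 128.479 mg/L
C(3) = 228.423 + 271.717 + 128.479 = 628.619 mg/L

628.619 mg/L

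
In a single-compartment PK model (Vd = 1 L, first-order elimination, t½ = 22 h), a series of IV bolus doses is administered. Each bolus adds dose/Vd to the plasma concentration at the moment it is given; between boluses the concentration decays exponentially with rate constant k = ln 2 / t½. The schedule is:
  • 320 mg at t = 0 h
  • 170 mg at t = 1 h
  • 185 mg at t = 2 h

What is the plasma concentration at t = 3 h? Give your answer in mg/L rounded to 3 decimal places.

630.019 mg/L

k = ln 2 / 22 = 0.03151 per h
Dose 1 (320 mg at t=0 h): 320·exp(−0.03151·3) = 291.139 mg/L
Dose 2 (170 mg at t=1 h): 170·exp(−0.03151·2) = 159.618 mg/L
Dose 3 (185 mg at t=2 h): 185·exp(−0.03151·1) = 179.262 mg/L
C(3) = 291.139 + 159.618 + 179.262 = 630.019 mg/L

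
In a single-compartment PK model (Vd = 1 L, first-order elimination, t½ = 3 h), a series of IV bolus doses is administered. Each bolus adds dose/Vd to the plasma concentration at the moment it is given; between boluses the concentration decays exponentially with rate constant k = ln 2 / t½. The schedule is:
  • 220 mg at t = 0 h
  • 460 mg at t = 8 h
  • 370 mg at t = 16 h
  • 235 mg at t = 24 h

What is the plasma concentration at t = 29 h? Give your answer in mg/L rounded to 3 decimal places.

96.239 mg/L

k = ln 2 / 3 = 0.23105 per h
Dose 1 (220 mg at t=0 h): 220·exp(−0.23105·29) = 0.271 mg/L
Dose 2 (460 mg at t=8 h): 460·exp(−0.23105·21) = 3.594 mg/L
Dose 3 (370 mg at t=16 h): 370·exp(−0.23105·13) = 18.354 mg/L
Dose 4 (235 mg at t=24 h): 235·exp(−0.23105·5) = 74.020 mg/L
C(29) = 0.271 + 3.594 + 18.354 + 74.020 = 96.239 mg/L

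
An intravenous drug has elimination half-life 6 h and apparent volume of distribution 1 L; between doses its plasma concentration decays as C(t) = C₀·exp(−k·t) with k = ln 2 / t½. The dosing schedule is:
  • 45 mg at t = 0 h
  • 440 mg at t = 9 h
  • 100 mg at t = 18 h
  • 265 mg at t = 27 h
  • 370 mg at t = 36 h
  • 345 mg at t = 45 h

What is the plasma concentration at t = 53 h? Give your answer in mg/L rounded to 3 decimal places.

k = ln 2 / 6 = 0.11552 per h
Dose 1 (45 mg at t=0 h): 45·exp(−0.11552·53) = 0.099 mg/L
Dose 2 (440 mg at t=9 h): 440·exp(−0.11552·44) = 2.728 mg/L
Dose 3 (100 mg at t=18 h): 100·exp(−0.11552·35) = 1.754 mg/L
Dose 4 (265 mg at t=27 h): 265·exp(−0.11552·26) = 13.146 mg/L
Dose 5 (370 mg at t=36 h): 370·exp(−0.11552·17) = 51.914 mg/L
Dose 6 (345 mg at t=45 h): 345·exp(−0.11552·8) = 136.913 mg/L
C(53) = 0.099 + 2.728 + 1.754 + 13.146 + 51.914 + 136.913 = 206.554 mg/L

206.554 mg/L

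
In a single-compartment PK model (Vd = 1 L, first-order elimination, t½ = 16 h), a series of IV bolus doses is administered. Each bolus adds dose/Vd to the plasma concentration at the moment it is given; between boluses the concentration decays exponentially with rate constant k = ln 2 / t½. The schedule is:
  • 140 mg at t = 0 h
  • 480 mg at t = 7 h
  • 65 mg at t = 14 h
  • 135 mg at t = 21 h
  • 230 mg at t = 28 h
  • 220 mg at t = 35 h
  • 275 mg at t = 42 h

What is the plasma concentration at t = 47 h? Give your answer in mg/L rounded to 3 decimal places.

615.697 mg/L

k = ln 2 / 16 = 0.04332 per h
Dose 1 (140 mg at t=0 h): 140·exp(−0.04332·47) = 18.275 mg/L
Dose 2 (480 mg at t=7 h): 480·exp(−0.04332·40) = 84.853 mg/L
Dose 3 (65 mg at t=14 h): 65·exp(−0.04332·33) = 15.561 mg/L
Dose 4 (135 mg at t=21 h): 135·exp(−0.04332·26) = 43.768 mg/L
Dose 5 (230 mg at t=28 h): 230·exp(−0.04332·19) = 100.984 mg/L
Dose 6 (220 mg at t=35 h): 220·exp(−0.04332·12) = 130.813 mg/L
Dose 7 (275 mg at t=42 h): 275·exp(−0.04332·5) = 221.442 mg/L
C(47) = 18.275 + 84.853 + 15.561 + 43.768 + 100.984 + 130.813 + 221.442 = 615.697 mg/L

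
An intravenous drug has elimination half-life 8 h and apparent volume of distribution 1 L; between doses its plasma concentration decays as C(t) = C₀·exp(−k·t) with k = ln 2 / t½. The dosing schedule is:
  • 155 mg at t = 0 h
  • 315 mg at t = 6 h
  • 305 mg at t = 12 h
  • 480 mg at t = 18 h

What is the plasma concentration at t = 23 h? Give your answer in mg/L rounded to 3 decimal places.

522.178 mg/L

k = ln 2 / 8 = 0.08664 per h
Dose 1 (155 mg at t=0 h): 155·exp(−0.08664·23) = 21.129 mg/L
Dose 2 (315 mg at t=6 h): 315·exp(−0.08664·17) = 72.214 mg/L
Dose 3 (305 mg at t=12 h): 305·exp(−0.08664·11) = 117.594 mg/L
Dose 4 (480 mg at t=18 h): 480·exp(−0.08664·5) = 311.241 mg/L
C(23) = 21.129 + 72.214 + 117.594 + 311.241 = 522.178 mg/L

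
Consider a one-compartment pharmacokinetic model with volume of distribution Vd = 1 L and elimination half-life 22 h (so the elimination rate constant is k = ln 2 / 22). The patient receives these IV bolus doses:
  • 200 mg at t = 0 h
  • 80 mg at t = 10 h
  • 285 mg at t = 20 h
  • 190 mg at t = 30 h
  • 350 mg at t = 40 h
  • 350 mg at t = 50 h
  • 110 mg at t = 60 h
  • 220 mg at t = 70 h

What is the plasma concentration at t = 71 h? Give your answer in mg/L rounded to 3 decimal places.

k = ln 2 / 22 = 0.03151 per h
Dose 1 (200 mg at t=0 h): 200·exp(−0.03151·71) = 21.356 mg/L
Dose 2 (80 mg at t=10 h): 80·exp(−0.03151·61) = 11.706 mg/L
Dose 3 (285 mg at t=20 h): 285·exp(−0.03151·51) = 57.148 mg/L
Dose 4 (190 mg at t=30 h): 190·exp(−0.03151·41) = 52.209 mg/L
Dose 5 (350 mg at t=40 h): 350·exp(−0.03151·31) = 131.792 mg/L
Dose 6 (350 mg at t=50 h): 350·exp(−0.03151·21) = 180.601 mg/L
Dose 7 (110 mg at t=60 h): 110·exp(−0.03151·11) = 77.782 mg/L
Dose 8 (220 mg at t=70 h): 220·exp(−0.03151·1) = 213.177 mg/L
C(71) = 21.356 + 11.706 + 57.148 + 52.209 + 131.792 + 180.601 + 77.782 + 213.177 = 745.771 mg/L

745.771 mg/L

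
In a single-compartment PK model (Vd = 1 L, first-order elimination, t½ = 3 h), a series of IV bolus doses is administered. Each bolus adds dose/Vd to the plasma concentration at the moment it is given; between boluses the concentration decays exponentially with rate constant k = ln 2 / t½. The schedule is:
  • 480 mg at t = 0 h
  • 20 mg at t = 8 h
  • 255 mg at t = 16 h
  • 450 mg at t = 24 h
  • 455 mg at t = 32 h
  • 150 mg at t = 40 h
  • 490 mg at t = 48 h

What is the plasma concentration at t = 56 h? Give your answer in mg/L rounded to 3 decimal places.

82.971 mg/L

k = ln 2 / 3 = 0.23105 per h
Dose 1 (480 mg at t=0 h): 480·exp(−0.23105·56) = 0.001 mg/L
Dose 2 (20 mg at t=8 h): 20·exp(−0.23105·48) = 0.000 mg/L
Dose 3 (255 mg at t=16 h): 255·exp(−0.23105·40) = 0.025 mg/L
Dose 4 (450 mg at t=24 h): 450·exp(−0.23105·32) = 0.277 mg/L
Dose 5 (455 mg at t=32 h): 455·exp(−0.23105·24) = 1.777 mg/L
Dose 6 (150 mg at t=40 h): 150·exp(−0.23105·16) = 3.720 mg/L
Dose 7 (490 mg at t=48 h): 490·exp(−0.23105·8) = 77.170 mg/L
C(56) = 0.001 + 0.000 + 0.025 + 0.277 + 1.777 + 3.720 + 77.170 = 82.971 mg/L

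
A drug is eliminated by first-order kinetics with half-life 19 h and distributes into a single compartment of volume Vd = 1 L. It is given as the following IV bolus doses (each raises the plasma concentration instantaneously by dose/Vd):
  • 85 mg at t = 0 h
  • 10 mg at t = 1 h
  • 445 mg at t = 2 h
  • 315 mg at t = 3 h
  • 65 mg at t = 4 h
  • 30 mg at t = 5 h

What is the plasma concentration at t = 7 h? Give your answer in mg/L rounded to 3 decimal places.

k = ln 2 / 19 = 0.03648 per h
Dose 1 (85 mg at t=0 h): 85·exp(−0.03648·7) = 65.844 mg/L
Dose 2 (10 mg at t=1 h): 10·exp(−0.03648·6) = 8.034 mg/L
Dose 3 (445 mg at t=2 h): 445·exp(−0.03648·5) = 370.802 mg/L
Dose 4 (315 mg at t=3 h): 315·exp(−0.03648·4) = 272.230 mg/L
Dose 5 (65 mg at t=4 h): 65·exp(−0.03648·3) = 58.262 mg/L
Dose 6 (30 mg at t=5 h): 30·exp(−0.03648·2) = 27.889 mg/L
C(7) = 65.844 + 8.034 + 370.802 + 272.230 + 58.262 + 27.889 = 803.060 mg/L

803.060 mg/L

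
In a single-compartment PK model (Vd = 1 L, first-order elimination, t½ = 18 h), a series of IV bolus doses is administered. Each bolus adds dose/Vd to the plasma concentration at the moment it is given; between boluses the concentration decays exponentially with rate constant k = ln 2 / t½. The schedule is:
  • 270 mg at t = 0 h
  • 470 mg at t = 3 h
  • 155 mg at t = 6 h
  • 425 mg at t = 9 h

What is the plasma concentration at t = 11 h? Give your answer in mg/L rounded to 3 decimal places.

1043.505 mg/L

k = ln 2 / 18 = 0.03851 per h
Dose 1 (270 mg at t=0 h): 270·exp(−0.03851·11) = 176.767 mg/L
Dose 2 (470 mg at t=3 h): 470·exp(−0.03851·8) = 345.388 mg/L
Dose 3 (155 mg at t=6 h): 155·exp(−0.03851·5) = 127.853 mg/L
Dose 4 (425 mg at t=9 h): 425·exp(−0.03851·2) = 393.497 mg/L
C(11) = 176.767 + 345.388 + 127.853 + 393.497 = 1043.505 mg/L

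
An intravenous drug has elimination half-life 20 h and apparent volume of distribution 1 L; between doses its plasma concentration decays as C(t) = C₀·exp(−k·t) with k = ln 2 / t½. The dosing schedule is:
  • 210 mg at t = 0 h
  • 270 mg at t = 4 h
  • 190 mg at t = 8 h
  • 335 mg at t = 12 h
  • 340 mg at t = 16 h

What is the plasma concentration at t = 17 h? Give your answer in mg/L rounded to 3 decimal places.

1037.777 mg/L

k = ln 2 / 20 = 0.03466 per h
Dose 1 (210 mg at t=0 h): 210·exp(−0.03466·17) = 116.505 mg/L
Dose 2 (270 mg at t=4 h): 270·exp(−0.03466·13) = 172.066 mg/L
Dose 3 (190 mg at t=8 h): 190·exp(−0.03466·9) = 139.088 mg/L
Dose 4 (335 mg at t=12 h): 335·exp(−0.03466·5) = 281.700 mg/L
Dose 5 (340 mg at t=16 h): 340·exp(−0.03466·1) = 328.418 mg/L
C(17) = 116.505 + 172.066 + 139.088 + 281.700 + 328.418 = 1037.777 mg/L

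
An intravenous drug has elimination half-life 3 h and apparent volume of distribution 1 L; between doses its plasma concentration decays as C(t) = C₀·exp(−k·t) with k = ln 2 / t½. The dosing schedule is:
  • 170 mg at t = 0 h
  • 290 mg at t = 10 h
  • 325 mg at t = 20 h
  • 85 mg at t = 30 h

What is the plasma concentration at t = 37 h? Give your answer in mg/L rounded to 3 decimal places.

k = ln 2 / 3 = 0.23105 per h
Dose 1 (170 mg at t=0 h): 170·exp(−0.23105·37) = 0.033 mg/L
Dose 2 (290 mg at t=10 h): 290·exp(−0.23105·27) = 0.566 mg/L
Dose 3 (325 mg at t=20 h): 325·exp(−0.23105·17) = 6.398 mg/L
Dose 4 (85 mg at t=30 h): 85·exp(−0.23105·7) = 16.866 mg/L
C(37) = 0.033 + 0.566 + 6.398 + 16.866 = 23.864 mg/L

23.864 mg/L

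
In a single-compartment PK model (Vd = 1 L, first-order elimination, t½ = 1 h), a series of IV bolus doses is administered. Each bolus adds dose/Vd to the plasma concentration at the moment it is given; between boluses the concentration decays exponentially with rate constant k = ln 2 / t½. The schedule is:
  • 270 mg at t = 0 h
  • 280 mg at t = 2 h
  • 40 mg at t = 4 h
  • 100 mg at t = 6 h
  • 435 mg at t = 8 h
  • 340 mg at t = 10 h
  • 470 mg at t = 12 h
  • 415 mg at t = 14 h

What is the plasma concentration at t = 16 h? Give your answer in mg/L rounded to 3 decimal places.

140.265 mg/L

k = ln 2 / 1 = 0.69315 per h
Dose 1 (270 mg at t=0 h): 270·exp(−0.69315·16) = 0.004 mg/L
Dose 2 (280 mg at t=2 h): 280·exp(−0.69315·14) = 0.017 mg/L
Dose 3 (40 mg at t=4 h): 40·exp(−0.69315·12) = 0.010 mg/L
Dose 4 (100 mg at t=6 h): 100·exp(−0.69315·10) = 0.098 mg/L
Dose 5 (435 mg at t=8 h): 435·exp(−0.69315·8) = 1.699 mg/L
Dose 6 (340 mg at t=10 h): 340·exp(−0.69315·6) = 5.313 mg/L
Dose 7 (470 mg at t=12 h): 470·exp(−0.69315·4) = 29.375 mg/L
Dose 8 (415 mg at t=14 h): 415·exp(−0.69315·2) = 103.750 mg/L
C(16) = 0.004 + 0.017 + 0.010 + 0.098 + 1.699 + 5.313 + 29.375 + 103.750 = 140.265 mg/L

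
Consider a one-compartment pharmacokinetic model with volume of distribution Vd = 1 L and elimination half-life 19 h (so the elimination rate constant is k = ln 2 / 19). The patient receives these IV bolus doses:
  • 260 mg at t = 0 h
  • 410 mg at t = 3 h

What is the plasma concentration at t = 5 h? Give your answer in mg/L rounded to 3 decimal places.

597.799 mg/L

k = ln 2 / 19 = 0.03648 per h
Dose 1 (260 mg at t=0 h): 260·exp(−0.03648·5) = 216.648 mg/L
Dose 2 (410 mg at t=3 h): 410·exp(−0.03648·2) = 381.150 mg/L
C(5) = 216.648 + 381.150 = 597.799 mg/L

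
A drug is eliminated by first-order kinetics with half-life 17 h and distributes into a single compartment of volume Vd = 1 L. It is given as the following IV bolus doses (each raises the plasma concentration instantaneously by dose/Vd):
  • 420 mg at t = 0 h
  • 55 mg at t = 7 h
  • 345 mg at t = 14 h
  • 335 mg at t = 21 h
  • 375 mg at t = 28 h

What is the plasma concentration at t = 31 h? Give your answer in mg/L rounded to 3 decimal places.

866.486 mg/L

k = ln 2 / 17 = 0.04077 per h
Dose 1 (420 mg at t=0 h): 420·exp(−0.04077·31) = 118.662 mg/L
Dose 2 (55 mg at t=7 h): 55·exp(−0.04077·24) = 20.672 mg/L
Dose 3 (345 mg at t=14 h): 345·exp(−0.04077·17) = 172.500 mg/L
Dose 4 (335 mg at t=21 h): 335·exp(−0.04077·10) = 222.827 mg/L
Dose 5 (375 mg at t=28 h): 375·exp(−0.04077·3) = 331.824 mg/L
C(31) = 118.662 + 20.672 + 172.500 + 222.827 + 331.824 = 866.486 mg/L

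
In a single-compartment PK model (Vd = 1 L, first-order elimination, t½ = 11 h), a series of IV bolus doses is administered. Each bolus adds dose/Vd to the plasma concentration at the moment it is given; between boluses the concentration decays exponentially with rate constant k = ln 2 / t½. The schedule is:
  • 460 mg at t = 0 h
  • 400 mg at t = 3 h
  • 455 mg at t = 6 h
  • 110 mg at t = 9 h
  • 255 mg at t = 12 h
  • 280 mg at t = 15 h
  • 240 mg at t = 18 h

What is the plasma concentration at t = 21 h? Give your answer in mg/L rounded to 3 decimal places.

k = ln 2 / 11 = 0.06301 per h
Dose 1 (460 mg at t=0 h): 460·exp(−0.06301·21) = 122.480 mg/L
Dose 2 (400 mg at t=3 h): 400·exp(−0.06301·18) = 128.666 mg/L
Dose 3 (455 mg at t=6 h): 455·exp(−0.06301·15) = 176.814 mg/L
Dose 4 (110 mg at t=9 h): 110·exp(−0.06301·12) = 51.641 mg/L
Dose 5 (255 mg at t=12 h): 255·exp(−0.06301·9) = 144.625 mg/L
Dose 6 (280 mg at t=15 h): 280·exp(−0.06301·6) = 191.849 mg/L
Dose 7 (240 mg at t=18 h): 240·exp(−0.06301·3) = 198.661 mg/L
C(21) = 122.480 + 128.666 + 176.814 + 51.641 + 144.625 + 191.849 + 198.661 = 1014.736 mg/L

1014.736 mg/L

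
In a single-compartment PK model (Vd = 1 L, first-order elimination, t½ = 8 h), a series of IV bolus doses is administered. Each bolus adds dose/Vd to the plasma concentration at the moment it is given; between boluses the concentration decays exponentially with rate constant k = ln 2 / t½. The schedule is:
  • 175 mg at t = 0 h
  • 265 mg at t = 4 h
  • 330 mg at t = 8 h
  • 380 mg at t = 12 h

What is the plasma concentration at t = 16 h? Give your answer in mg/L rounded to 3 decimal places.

571.142 mg/L

k = ln 2 / 8 = 0.08664 per h
Dose 1 (175 mg at t=0 h): 175·exp(−0.08664·16) = 43.750 mg/L
Dose 2 (265 mg at t=4 h): 265·exp(−0.08664·12) = 93.692 mg/L
Dose 3 (330 mg at t=8 h): 330·exp(−0.08664·8) = 165.000 mg/L
Dose 4 (380 mg at t=12 h): 380·exp(−0.08664·4) = 268.701 mg/L
C(16) = 43.750 + 93.692 + 165.000 + 268.701 = 571.142 mg/L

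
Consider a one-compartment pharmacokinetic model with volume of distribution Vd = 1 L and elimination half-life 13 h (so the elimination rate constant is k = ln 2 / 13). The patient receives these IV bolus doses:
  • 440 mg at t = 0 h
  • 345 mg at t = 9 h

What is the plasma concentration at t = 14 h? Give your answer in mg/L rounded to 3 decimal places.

k = ln 2 / 13 = 0.05332 per h
Dose 1 (440 mg at t=0 h): 440·exp(−0.05332·14) = 208.577 mg/L
Dose 2 (345 mg at t=9 h): 345·exp(−0.05332·5) = 264.264 mg/L
C(14) = 208.577 + 264.264 = 472.841 mg/L

472.841 mg/L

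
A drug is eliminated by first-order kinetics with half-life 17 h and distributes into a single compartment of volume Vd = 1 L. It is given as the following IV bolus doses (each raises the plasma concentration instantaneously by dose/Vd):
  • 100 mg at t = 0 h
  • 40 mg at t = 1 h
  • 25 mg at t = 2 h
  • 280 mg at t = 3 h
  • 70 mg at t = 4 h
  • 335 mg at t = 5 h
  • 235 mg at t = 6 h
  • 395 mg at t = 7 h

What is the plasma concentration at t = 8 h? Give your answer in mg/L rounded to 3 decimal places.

k = ln 2 / 17 = 0.04077 per h
Dose 1 (100 mg at t=0 h): 100·exp(−0.04077·8) = 72.167 mg/L
Dose 2 (40 mg at t=1 h): 40·exp(−0.04077·7) = 30.068 mg/L
Dose 3 (25 mg at t=2 h): 25·exp(−0.04077·6) = 19.575 mg/L
Dose 4 (280 mg at t=3 h): 280·exp(−0.04077·5) = 228.360 mg/L
Dose 5 (70 mg at t=4 h): 70·exp(−0.04077·4) = 59.466 mg/L
Dose 6 (335 mg at t=5 h): 335·exp(−0.04077·3) = 296.430 mg/L
Dose 7 (235 mg at t=6 h): 235·exp(−0.04077·2) = 216.597 mg/L
Dose 8 (395 mg at t=7 h): 395·exp(−0.04077·1) = 379.218 mg/L
C(8) = 72.167 + 30.068 + 19.575 + 228.360 + 59.466 + 296.430 + 216.597 + 379.218 = 1301.881 mg/L

1301.881 mg/L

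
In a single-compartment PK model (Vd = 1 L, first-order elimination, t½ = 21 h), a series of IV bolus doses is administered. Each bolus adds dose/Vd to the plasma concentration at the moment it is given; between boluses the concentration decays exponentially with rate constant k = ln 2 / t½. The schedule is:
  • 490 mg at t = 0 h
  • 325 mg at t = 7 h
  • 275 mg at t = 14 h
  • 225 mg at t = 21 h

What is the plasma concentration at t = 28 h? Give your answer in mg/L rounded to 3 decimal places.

k = ln 2 / 21 = 0.03301 per h
Dose 1 (490 mg at t=0 h): 490·exp(−0.03301·28) = 194.457 mg/L
Dose 2 (325 mg at t=7 h): 325·exp(−0.03301·21) = 162.500 mg/L
Dose 3 (275 mg at t=14 h): 275·exp(−0.03301·14) = 173.239 mg/L
Dose 4 (225 mg at t=21 h): 225·exp(−0.03301·7) = 178.583 mg/L
C(28) = 194.457 + 162.500 + 173.239 + 178.583 = 708.778 mg/L

708.778 mg/L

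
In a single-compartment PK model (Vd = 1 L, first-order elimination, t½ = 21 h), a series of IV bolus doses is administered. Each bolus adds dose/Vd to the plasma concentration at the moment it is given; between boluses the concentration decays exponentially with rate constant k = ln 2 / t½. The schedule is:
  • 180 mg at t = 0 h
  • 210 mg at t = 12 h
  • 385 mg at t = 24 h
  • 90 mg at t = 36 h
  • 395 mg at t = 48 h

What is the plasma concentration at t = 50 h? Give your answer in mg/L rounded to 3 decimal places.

k = ln 2 / 21 = 0.03301 per h
Dose 1 (180 mg at t=0 h): 180·exp(−0.03301·50) = 34.557 mg/L
Dose 2 (210 mg at t=12 h): 210·exp(−0.03301·38) = 59.910 mg/L
Dose 3 (385 mg at t=24 h): 385·exp(−0.03301·26) = 163.214 mg/L
Dose 4 (90 mg at t=36 h): 90·exp(−0.03301·14) = 56.696 mg/L
Dose 5 (395 mg at t=48 h): 395·exp(−0.03301·2) = 369.767 mg/L
C(50) = 34.557 + 59.910 + 163.214 + 56.696 + 369.767 = 684.144 mg/L

684.144 mg/L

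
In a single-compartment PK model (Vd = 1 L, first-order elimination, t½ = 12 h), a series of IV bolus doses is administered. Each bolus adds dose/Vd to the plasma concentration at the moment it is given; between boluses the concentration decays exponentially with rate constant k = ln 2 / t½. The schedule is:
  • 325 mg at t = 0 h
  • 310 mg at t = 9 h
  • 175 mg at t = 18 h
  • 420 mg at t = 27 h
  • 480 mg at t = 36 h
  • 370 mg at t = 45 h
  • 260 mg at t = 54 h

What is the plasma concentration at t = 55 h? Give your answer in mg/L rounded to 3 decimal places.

752.534 mg/L

k = ln 2 / 12 = 0.05776 per h
Dose 1 (325 mg at t=0 h): 325·exp(−0.05776·55) = 13.557 mg/L
Dose 2 (310 mg at t=9 h): 310·exp(−0.05776·46) = 21.748 mg/L
Dose 3 (175 mg at t=18 h): 175·exp(−0.05776·37) = 20.647 mg/L
Dose 4 (420 mg at t=27 h): 420·exp(−0.05776·28) = 83.339 mg/L
Dose 5 (480 mg at t=36 h): 480·exp(−0.05776·19) = 160.181 mg/L
Dose 6 (370 mg at t=45 h): 370·exp(−0.05776·10) = 207.655 mg/L
Dose 7 (260 mg at t=54 h): 260·exp(−0.05776·1) = 245.407 mg/L
C(55) = 13.557 + 21.748 + 20.647 + 83.339 + 160.181 + 207.655 + 245.407 = 752.534 mg/L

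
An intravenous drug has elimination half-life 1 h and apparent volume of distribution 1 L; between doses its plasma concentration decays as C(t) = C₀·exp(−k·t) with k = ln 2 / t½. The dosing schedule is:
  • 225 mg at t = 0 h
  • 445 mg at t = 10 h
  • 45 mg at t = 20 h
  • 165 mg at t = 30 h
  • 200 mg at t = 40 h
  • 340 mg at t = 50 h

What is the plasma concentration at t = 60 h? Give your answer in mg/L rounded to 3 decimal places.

k = ln 2 / 1 = 0.69315 per h
Dose 1 (225 mg at t=0 h): 225·exp(−0.69315·60) = 0.000 mg/L
Dose 2 (445 mg at t=10 h): 445·exp(−0.69315·50) = 0.000 mg/L
Dose 3 (45 mg at t=20 h): 45·exp(−0.69315·40) = 0.000 mg/L
Dose 4 (165 mg at t=30 h): 165·exp(−0.69315·30) = 0.000 mg/L
Dose 5 (200 mg at t=40 h): 200·exp(−0.69315·20) = 0.000 mg/L
Dose 6 (340 mg at t=50 h): 340·exp(−0.69315·10) = 0.332 mg/L
C(60) = 0.000 + 0.000 + 0.000 + 0.000 + 0.000 + 0.332 = 0.332 mg/L

0.332 mg/L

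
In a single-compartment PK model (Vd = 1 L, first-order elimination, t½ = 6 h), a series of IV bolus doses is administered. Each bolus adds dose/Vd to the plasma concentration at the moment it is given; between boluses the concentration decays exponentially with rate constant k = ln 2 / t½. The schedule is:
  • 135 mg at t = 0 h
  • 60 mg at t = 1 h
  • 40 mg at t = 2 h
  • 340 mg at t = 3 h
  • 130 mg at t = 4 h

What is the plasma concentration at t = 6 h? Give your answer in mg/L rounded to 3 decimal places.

469.970 mg/L

k = ln 2 / 6 = 0.11552 per h
Dose 1 (135 mg at t=0 h): 135·exp(−0.11552·6) = 67.500 mg/L
Dose 2 (60 mg at t=1 h): 60·exp(−0.11552·5) = 33.674 mg/L
Dose 3 (40 mg at t=2 h): 40·exp(−0.11552·4) = 25.198 mg/L
Dose 4 (340 mg at t=3 h): 340·exp(−0.11552·3) = 240.416 mg/L
Dose 5 (130 mg at t=4 h): 130·exp(−0.11552·2) = 103.181 mg/L
C(6) = 67.500 + 33.674 + 25.198 + 240.416 + 103.181 = 469.970 mg/L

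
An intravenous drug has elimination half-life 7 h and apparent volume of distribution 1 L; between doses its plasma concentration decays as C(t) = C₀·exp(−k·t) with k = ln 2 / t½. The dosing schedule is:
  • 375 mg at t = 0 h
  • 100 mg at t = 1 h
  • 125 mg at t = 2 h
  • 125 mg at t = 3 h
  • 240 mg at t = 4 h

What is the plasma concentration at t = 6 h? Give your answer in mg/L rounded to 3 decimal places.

641.841 mg/L

k = ln 2 / 7 = 0.09902 per h
Dose 1 (375 mg at t=0 h): 375·exp(−0.09902·6) = 207.017 mg/L
Dose 2 (100 mg at t=1 h): 100·exp(−0.09902·5) = 60.951 mg/L
Dose 3 (125 mg at t=2 h): 125·exp(−0.09902·4) = 84.119 mg/L
Dose 4 (125 mg at t=3 h): 125·exp(−0.09902·3) = 92.875 mg/L
Dose 5 (240 mg at t=4 h): 240·exp(−0.09902·2) = 196.880 mg/L
C(6) = 207.017 + 60.951 + 84.119 + 92.875 + 196.880 = 641.841 mg/L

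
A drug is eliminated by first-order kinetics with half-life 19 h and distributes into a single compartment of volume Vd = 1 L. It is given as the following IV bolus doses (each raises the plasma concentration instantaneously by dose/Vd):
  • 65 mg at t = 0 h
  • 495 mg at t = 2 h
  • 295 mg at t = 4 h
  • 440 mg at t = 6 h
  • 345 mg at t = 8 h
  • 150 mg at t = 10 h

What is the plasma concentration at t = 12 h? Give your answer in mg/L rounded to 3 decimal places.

k = ln 2 / 19 = 0.03648 per h
Dose 1 (65 mg at t=0 h): 65·exp(−0.03648·12) = 41.956 mg/L
Dose 2 (495 mg at t=2 h): 495·exp(−0.03648·10) = 343.691 mg/L
Dose 3 (295 mg at t=4 h): 295·exp(−0.03648·8) = 220.329 mg/L
Dose 4 (440 mg at t=6 h): 440·exp(−0.03648·6) = 353.501 mg/L
Dose 5 (345 mg at t=8 h): 345·exp(−0.03648·4) = 298.157 mg/L
Dose 6 (150 mg at t=10 h): 150·exp(−0.03648·2) = 139.445 mg/L
C(12) = 41.956 + 343.691 + 220.329 + 353.501 + 298.157 + 139.445 = 1397.079 mg/L

1397.079 mg/L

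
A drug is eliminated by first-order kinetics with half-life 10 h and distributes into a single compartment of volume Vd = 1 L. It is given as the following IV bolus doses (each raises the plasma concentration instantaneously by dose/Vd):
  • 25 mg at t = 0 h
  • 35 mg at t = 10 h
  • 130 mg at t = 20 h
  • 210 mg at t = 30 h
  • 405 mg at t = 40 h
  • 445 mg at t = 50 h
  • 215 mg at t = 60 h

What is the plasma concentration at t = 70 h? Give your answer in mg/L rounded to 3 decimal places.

287.305 mg/L

k = ln 2 / 10 = 0.06931 per h
Dose 1 (25 mg at t=0 h): 25·exp(−0.06931·70) = 0.195 mg/L
Dose 2 (35 mg at t=10 h): 35·exp(−0.06931·60) = 0.547 mg/L
Dose 3 (130 mg at t=20 h): 130·exp(−0.06931·50) = 4.063 mg/L
Dose 4 (210 mg at t=30 h): 210·exp(−0.06931·40) = 13.125 mg/L
Dose 5 (405 mg at t=40 h): 405·exp(−0.06931·30) = 50.625 mg/L
Dose 6 (445 mg at t=50 h): 445·exp(−0.06931·20) = 111.250 mg/L
Dose 7 (215 mg at t=60 h): 215·exp(−0.06931·10) = 107.500 mg/L
C(70) = 0.195 + 0.547 + 4.063 + 13.125 + 50.625 + 111.250 + 107.500 = 287.305 mg/L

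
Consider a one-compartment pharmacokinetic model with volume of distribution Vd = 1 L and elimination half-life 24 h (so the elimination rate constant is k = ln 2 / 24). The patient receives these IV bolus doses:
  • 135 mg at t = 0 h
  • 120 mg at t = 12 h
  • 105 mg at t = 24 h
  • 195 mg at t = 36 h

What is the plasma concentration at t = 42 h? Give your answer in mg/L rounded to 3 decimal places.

k = ln 2 / 24 = 0.02888 per h
Dose 1 (135 mg at t=0 h): 135·exp(−0.02888·42) = 40.136 mg/L
Dose 2 (120 mg at t=12 h): 120·exp(−0.02888·30) = 50.454 mg/L
Dose 3 (105 mg at t=24 h): 105·exp(−0.02888·18) = 62.433 mg/L
Dose 4 (195 mg at t=36 h): 195·exp(−0.02888·6) = 163.975 mg/L
C(42) = 40.136 + 50.454 + 62.433 + 163.975 = 316.998 mg/L

316.998 mg/L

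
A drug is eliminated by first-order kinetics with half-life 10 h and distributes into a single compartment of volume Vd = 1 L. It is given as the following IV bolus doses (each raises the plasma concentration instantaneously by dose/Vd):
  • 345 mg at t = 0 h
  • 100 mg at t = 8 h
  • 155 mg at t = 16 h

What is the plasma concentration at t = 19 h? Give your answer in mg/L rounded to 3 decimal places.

k = ln 2 / 10 = 0.06931 per h
Dose 1 (345 mg at t=0 h): 345·exp(−0.06931·19) = 92.440 mg/L
Dose 2 (100 mg at t=8 h): 100·exp(−0.06931·11) = 46.652 mg/L
Dose 3 (155 mg at t=16 h): 155·exp(−0.06931·3) = 125.899 mg/L
C(19) = 92.440 + 46.652 + 125.899 = 264.991 mg/L

264.991 mg/L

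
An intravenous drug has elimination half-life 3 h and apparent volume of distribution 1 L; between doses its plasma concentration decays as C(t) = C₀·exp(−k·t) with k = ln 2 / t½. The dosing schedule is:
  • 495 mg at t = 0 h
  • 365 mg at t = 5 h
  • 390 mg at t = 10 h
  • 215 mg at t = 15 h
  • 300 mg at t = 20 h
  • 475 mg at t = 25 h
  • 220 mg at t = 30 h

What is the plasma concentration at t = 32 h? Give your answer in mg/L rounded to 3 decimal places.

k = ln 2 / 3 = 0.23105 per h
Dose 1 (495 mg at t=0 h): 495·exp(−0.23105·32) = 0.305 mg/L
Dose 2 (365 mg at t=5 h): 365·exp(−0.23105·27) = 0.713 mg/L
Dose 3 (390 mg at t=10 h): 390·exp(−0.23105·22) = 2.418 mg/L
Dose 4 (215 mg at t=15 h): 215·exp(−0.23105·17) = 4.233 mg/L
Dose 5 (300 mg at t=20 h): 300·exp(−0.23105·12) = 18.750 mg/L
Dose 6 (475 mg at t=25 h): 475·exp(−0.23105·7) = 94.252 mg/L
Dose 7 (220 mg at t=30 h): 220·exp(−0.23105·2) = 138.591 mg/L
C(32) = 0.305 + 0.713 + 2.418 + 4.233 + 18.750 + 94.252 + 138.591 = 259.262 mg/L

259.262 mg/L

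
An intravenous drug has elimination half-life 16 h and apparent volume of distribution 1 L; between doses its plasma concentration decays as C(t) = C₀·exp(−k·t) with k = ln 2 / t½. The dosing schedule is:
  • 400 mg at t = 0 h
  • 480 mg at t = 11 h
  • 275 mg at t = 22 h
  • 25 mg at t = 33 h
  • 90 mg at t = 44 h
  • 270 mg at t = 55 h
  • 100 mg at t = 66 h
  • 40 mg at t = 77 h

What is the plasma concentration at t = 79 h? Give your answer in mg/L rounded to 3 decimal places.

k = ln 2 / 16 = 0.04332 per h
Dose 1 (400 mg at t=0 h): 400·exp(−0.04332·79) = 13.053 mg/L
Dose 2 (480 mg at t=11 h): 480·exp(−0.04332·68) = 25.227 mg/L
Dose 3 (275 mg at t=22 h): 275·exp(−0.04332·57) = 23.276 mg/L
Dose 4 (25 mg at t=33 h): 25·exp(−0.04332·46) = 3.408 mg/L
Dose 5 (90 mg at t=44 h): 90·exp(−0.04332·35) = 19.758 mg/L
Dose 6 (270 mg at t=55 h): 270·exp(−0.04332·24) = 95.459 mg/L
Dose 7 (100 mg at t=66 h): 100·exp(−0.04332·13) = 56.939 mg/L
Dose 8 (40 mg at t=77 h): 40·exp(−0.04332·2) = 36.680 mg/L
C(79) = 13.053 + 25.227 + 23.276 + 3.408 + 19.758 + 95.459 + 56.939 + 36.680 = 273.801 mg/L

273.801 mg/L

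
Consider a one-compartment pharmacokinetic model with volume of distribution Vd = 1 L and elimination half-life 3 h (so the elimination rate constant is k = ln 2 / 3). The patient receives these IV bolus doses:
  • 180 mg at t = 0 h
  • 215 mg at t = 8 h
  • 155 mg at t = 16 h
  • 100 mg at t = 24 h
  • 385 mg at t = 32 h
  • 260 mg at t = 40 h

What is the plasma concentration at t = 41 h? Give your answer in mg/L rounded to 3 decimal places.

k = ln 2 / 3 = 0.23105 per h
Dose 1 (180 mg at t=0 h): 180·exp(−0.23105·41) = 0.014 mg/L
Dose 2 (215 mg at t=8 h): 215·exp(−0.23105·33) = 0.105 mg/L
Dose 3 (155 mg at t=16 h): 155·exp(−0.23105·25) = 0.481 mg/L
Dose 4 (100 mg at t=24 h): 100·exp(−0.23105·17) = 1.969 mg/L
Dose 5 (385 mg at t=32 h): 385·exp(−0.23105·9) = 48.125 mg/L
Dose 6 (260 mg at t=40 h): 260·exp(−0.23105·1) = 206.362 mg/L
C(41) = 0.014 + 0.105 + 0.481 + 1.969 + 48.125 + 206.362 = 257.055 mg/L

257.055 mg/L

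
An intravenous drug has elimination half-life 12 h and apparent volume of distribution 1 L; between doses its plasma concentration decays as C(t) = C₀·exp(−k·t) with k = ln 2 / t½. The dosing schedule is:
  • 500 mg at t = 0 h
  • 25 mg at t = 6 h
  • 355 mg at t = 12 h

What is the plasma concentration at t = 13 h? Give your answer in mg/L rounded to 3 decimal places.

k = ln 2 / 12 = 0.05776 per h
Dose 1 (500 mg at t=0 h): 500·exp(−0.05776·13) = 235.969 mg/L
Dose 2 (25 mg at t=6 h): 25·exp(−0.05776·7) = 16.685 mg/L
Dose 3 (355 mg at t=12 h): 355·exp(−0.05776·1) = 335.075 mg/L
C(13) = 235.969 + 16.685 + 335.075 = 587.729 mg/L

587.729 mg/L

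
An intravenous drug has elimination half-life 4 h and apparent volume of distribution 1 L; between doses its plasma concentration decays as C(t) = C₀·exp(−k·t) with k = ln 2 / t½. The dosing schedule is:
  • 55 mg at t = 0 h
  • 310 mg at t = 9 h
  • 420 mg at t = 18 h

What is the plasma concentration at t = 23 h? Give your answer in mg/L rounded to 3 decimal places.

k = ln 2 / 4 = 0.17329 per h
Dose 1 (55 mg at t=0 h): 55·exp(−0.17329·23) = 1.022 mg/L
Dose 2 (310 mg at t=9 h): 310·exp(−0.17329·14) = 27.400 mg/L
Dose 3 (420 mg at t=18 h): 420·exp(−0.17329·5) = 176.588 mg/L
C(23) = 1.022 + 27.400 + 176.588 = 205.011 mg/L

205.011 mg/L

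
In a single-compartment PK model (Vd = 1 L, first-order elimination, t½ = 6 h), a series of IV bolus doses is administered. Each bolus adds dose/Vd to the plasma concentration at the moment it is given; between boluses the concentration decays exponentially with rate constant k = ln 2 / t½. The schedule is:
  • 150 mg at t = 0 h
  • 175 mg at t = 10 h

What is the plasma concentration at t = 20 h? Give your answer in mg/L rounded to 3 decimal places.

70.003 mg/L

k = ln 2 / 6 = 0.11552 per h
Dose 1 (150 mg at t=0 h): 150·exp(−0.11552·20) = 14.882 mg/L
Dose 2 (175 mg at t=10 h): 175·exp(−0.11552·10) = 55.122 mg/L
C(20) = 14.882 + 55.122 = 70.003 mg/L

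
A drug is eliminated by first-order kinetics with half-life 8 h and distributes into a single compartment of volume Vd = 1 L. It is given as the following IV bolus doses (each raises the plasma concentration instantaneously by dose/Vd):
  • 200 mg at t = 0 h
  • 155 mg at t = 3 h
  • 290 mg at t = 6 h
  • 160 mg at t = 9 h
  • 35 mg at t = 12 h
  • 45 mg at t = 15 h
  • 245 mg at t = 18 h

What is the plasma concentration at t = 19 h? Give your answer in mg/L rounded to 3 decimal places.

514.168 mg/L

k = ln 2 / 8 = 0.08664 per h
Dose 1 (200 mg at t=0 h): 200·exp(−0.08664·19) = 38.555 mg/L
Dose 2 (155 mg at t=3 h): 155·exp(−0.08664·16) = 38.750 mg/L
Dose 3 (290 mg at t=6 h): 290·exp(−0.08664·13) = 94.021 mg/L
Dose 4 (160 mg at t=9 h): 160·exp(−0.08664·10) = 67.272 mg/L
Dose 5 (35 mg at t=12 h): 35·exp(−0.08664·7) = 19.084 mg/L
Dose 6 (45 mg at t=15 h): 45·exp(−0.08664·4) = 31.820 mg/L
Dose 7 (245 mg at t=18 h): 245·exp(−0.08664·1) = 224.666 mg/L
C(19) = 38.555 + 38.750 + 94.021 + 67.272 + 19.084 + 31.820 + 224.666 = 514.168 mg/L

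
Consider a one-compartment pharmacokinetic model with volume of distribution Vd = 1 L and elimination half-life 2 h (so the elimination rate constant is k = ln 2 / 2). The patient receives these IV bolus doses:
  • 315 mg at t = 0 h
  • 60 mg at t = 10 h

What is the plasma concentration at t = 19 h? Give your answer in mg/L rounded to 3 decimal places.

k = ln 2 / 2 = 0.34657 per h
Dose 1 (315 mg at t=0 h): 315·exp(−0.34657·19) = 0.435 mg/L
Dose 2 (60 mg at t=10 h): 60·exp(−0.34657·9) = 2.652 mg/L
C(19) = 0.435 + 2.652 = 3.087 mg/L

3.087 mg/L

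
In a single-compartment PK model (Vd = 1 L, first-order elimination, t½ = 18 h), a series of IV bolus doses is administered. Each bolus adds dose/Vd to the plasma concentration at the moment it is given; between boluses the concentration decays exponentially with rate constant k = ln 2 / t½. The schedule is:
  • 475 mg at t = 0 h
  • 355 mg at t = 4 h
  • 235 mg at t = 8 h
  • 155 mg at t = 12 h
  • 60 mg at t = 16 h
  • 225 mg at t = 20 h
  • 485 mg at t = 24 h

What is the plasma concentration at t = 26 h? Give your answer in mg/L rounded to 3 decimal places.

1203.053 mg/L

k = ln 2 / 18 = 0.03851 per h
Dose 1 (475 mg at t=0 h): 475·exp(−0.03851·26) = 174.531 mg/L
Dose 2 (355 mg at t=4 h): 355·exp(−0.03851·22) = 152.161 mg/L
Dose 3 (235 mg at t=8 h): 235·exp(−0.03851·18) = 117.500 mg/L
Dose 4 (155 mg at t=12 h): 155·exp(−0.03851·14) = 90.406 mg/L
Dose 5 (60 mg at t=16 h): 60·exp(−0.03851·10) = 40.824 mg/L
Dose 6 (225 mg at t=20 h): 225·exp(−0.03851·6) = 178.583 mg/L
Dose 7 (485 mg at t=24 h): 485·exp(−0.03851·2) = 449.049 mg/L
C(26) = 174.531 + 152.161 + 117.500 + 90.406 + 40.824 + 178.583 + 449.049 = 1203.053 mg/L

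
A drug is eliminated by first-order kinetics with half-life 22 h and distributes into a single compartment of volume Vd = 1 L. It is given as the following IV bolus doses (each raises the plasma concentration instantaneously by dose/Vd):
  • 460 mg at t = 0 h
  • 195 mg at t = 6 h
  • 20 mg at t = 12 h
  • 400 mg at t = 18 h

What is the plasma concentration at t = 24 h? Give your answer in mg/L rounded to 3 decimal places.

671.354 mg/L

k = ln 2 / 22 = 0.03151 per h
Dose 1 (460 mg at t=0 h): 460·exp(−0.03151·24) = 215.954 mg/L
Dose 2 (195 mg at t=6 h): 195·exp(−0.03151·18) = 110.595 mg/L
Dose 3 (20 mg at t=12 h): 20·exp(−0.03151·12) = 13.704 mg/L
Dose 4 (400 mg at t=18 h): 400·exp(−0.03151·6) = 331.101 mg/L
C(24) = 215.954 + 110.595 + 13.704 + 331.101 = 671.354 mg/L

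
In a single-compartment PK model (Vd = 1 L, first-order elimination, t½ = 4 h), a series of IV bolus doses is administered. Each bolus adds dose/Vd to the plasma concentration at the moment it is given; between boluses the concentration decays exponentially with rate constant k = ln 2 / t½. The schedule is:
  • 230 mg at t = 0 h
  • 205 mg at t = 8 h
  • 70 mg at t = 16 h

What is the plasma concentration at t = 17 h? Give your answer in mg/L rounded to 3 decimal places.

k = ln 2 / 4 = 0.17329 per h
Dose 1 (230 mg at t=0 h): 230·exp(−0.17329·17) = 12.088 mg/L
Dose 2 (205 mg at t=8 h): 205·exp(−0.17329·9) = 43.096 mg/L
Dose 3 (70 mg at t=16 h): 70·exp(−0.17329·1) = 58.863 mg/L
C(17) = 12.088 + 43.096 + 58.863 = 114.047 mg/L

114.047 mg/L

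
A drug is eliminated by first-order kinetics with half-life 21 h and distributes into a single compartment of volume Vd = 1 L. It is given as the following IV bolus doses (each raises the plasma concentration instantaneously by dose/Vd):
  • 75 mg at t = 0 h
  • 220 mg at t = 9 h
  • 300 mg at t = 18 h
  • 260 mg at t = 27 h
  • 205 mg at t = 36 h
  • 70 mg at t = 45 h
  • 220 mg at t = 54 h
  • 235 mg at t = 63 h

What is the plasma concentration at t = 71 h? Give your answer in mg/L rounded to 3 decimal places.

548.870 mg/L

k = ln 2 / 21 = 0.03301 per h
Dose 1 (75 mg at t=0 h): 75·exp(−0.03301·71) = 7.199 mg/L
Dose 2 (220 mg at t=9 h): 220·exp(−0.03301·62) = 28.423 mg/L
Dose 3 (300 mg at t=18 h): 300·exp(−0.03301·53) = 52.165 mg/L
Dose 4 (260 mg at t=27 h): 260·exp(−0.03301·44) = 60.848 mg/L
Dose 5 (205 mg at t=36 h): 205·exp(−0.03301·35) = 64.571 mg/L
Dose 6 (70 mg at t=45 h): 70·exp(−0.03301·26) = 29.675 mg/L
Dose 7 (220 mg at t=54 h): 220·exp(−0.03301·17) = 125.525 mg/L
Dose 8 (235 mg at t=63 h): 235·exp(−0.03301·8) = 180.464 mg/L
C(71) = 7.199 + 28.423 + 52.165 + 60.848 + 64.571 + 29.675 + 125.525 + 180.464 = 548.870 mg/L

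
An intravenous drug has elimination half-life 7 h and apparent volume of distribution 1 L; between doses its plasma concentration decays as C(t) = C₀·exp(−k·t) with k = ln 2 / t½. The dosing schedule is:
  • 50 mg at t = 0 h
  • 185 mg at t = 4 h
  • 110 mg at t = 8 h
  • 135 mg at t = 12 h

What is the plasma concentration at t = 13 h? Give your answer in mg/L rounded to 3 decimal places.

279.001 mg/L

k = ln 2 / 7 = 0.09902 per h
Dose 1 (50 mg at t=0 h): 50·exp(−0.09902·13) = 13.801 mg/L
Dose 2 (185 mg at t=4 h): 185·exp(−0.09902·9) = 75.881 mg/L
Dose 3 (110 mg at t=8 h): 110·exp(−0.09902·5) = 67.046 mg/L
Dose 4 (135 mg at t=12 h): 135·exp(−0.09902·1) = 122.273 mg/L
C(13) = 13.801 + 75.881 + 67.046 + 122.273 = 279.001 mg/L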